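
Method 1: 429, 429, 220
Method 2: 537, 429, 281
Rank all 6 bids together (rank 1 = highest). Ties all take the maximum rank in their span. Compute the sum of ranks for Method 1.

Sorted (descending): 537, 429, 429, 429, 281, 220
The 3 values of 429 occupy positions 2–4 → each gets rank 4.
Method 1 values → pooled ranks: 429→4, 429→4, 220→6
Rank sum = 4 + 4 + 6 = 14

14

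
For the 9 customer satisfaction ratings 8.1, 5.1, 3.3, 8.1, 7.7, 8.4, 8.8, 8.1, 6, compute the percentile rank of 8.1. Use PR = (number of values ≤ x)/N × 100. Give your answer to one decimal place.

N = 9.
Strictly below 8.1: 4. Equal to 8.1: 3.
PR = 7/9 × 100 = 77.8

77.8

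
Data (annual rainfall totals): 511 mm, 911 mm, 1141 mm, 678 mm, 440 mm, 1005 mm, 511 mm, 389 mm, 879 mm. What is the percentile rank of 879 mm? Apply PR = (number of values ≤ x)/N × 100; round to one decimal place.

N = 9.
Strictly below 879: 5. Equal to 879: 1.
PR = 6/9 × 100 = 66.7

66.7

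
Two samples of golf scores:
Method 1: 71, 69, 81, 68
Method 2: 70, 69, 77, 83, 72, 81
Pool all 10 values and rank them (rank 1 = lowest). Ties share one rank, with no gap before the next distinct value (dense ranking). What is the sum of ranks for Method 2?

31

Sorted (ascending): 68, 69, 69, 70, 71, 72, 77, 81, 81, 83
The 2 values of 69 share dense rank 2.
The 2 values of 81 share dense rank 7.
Remaining distinct values take the next consecutive integers.
Method 2 values → pooled ranks: 70→3, 69→2, 77→6, 83→8, 72→5, 81→7
Rank sum = 3 + 2 + 6 + 8 + 5 + 7 = 31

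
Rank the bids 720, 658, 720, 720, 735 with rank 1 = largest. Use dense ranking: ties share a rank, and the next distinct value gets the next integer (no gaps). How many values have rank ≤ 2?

Sorted (descending): 735, 720, 720, 720, 658
The 3 values of 720 share dense rank 2.
Remaining distinct values take the next consecutive integers.
Ranks ≤ 2: {1, 2, 2, 2} → 4 values.

4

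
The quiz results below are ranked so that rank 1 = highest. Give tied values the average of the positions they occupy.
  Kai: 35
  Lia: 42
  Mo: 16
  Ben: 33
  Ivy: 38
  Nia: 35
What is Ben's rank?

Sorted (descending): 42, 38, 35, 35, 33, 16
The 2 values of 35 occupy positions 3–4 → average rank (3+4)/2 = 3.5.
Ben has value 33 → rank 5.

5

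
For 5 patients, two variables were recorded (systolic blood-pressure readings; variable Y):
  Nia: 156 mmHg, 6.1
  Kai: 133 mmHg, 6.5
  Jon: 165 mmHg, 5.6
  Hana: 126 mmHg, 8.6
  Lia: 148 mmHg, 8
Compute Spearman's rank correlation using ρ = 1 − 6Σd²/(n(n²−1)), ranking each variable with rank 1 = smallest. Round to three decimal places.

Ranks of variable 1: 4, 2, 5, 1, 3
Ranks of variable 2: 2, 3, 1, 5, 4
d = r₁ − r₂: 2, -1, 4, -4, -1
d²: 4, 1, 16, 16, 1; Σd² = 38
ρ = 1 − 6·38/(5·24) = 1 − 228/120 = -0.900

-0.900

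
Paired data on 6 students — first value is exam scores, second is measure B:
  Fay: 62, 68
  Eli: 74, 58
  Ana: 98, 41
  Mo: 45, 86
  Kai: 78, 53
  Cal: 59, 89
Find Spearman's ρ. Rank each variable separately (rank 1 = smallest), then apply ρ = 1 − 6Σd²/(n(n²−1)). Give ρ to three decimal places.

Ranks of variable 1: 3, 4, 6, 1, 5, 2
Ranks of variable 2: 4, 3, 1, 5, 2, 6
d = r₁ − r₂: -1, 1, 5, -4, 3, -4
d²: 1, 1, 25, 16, 9, 16; Σd² = 68
ρ = 1 − 6·68/(6·35) = 1 − 408/210 = -0.943

-0.943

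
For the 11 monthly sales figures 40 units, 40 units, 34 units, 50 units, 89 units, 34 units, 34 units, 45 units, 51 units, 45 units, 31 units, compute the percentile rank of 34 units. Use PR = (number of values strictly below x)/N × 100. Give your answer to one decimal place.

N = 11.
Strictly below 34: 1. Equal to 34: 3.
PR = 1/11 × 100 = 9.1

9.1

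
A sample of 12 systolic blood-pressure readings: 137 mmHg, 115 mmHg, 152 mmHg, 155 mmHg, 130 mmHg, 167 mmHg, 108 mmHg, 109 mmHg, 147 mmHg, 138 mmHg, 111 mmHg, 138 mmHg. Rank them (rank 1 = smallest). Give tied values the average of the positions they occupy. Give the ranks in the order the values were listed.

6, 4, 10, 11, 5, 12, 1, 2, 9, 7.5, 3, 7.5

Sorted (ascending): 108, 109, 111, 115, 130, 137, 138, 138, 147, 152, 155, 167
The 2 values of 138 occupy positions 7–8 → average rank (7+8)/2 = 7.5.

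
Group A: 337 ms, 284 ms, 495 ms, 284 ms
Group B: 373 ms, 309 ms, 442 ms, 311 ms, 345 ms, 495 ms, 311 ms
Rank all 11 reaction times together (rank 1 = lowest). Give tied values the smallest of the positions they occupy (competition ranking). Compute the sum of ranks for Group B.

Sorted (ascending): 284, 284, 309, 311, 311, 337, 345, 373, 442, 495, 495
The 2 values of 284 occupy positions 1–2 → each gets rank 1.
The 2 values of 311 occupy positions 4–5 → each gets rank 4.
The 2 values of 495 occupy positions 10–11 → each gets rank 10.
Group B values → pooled ranks: 373→8, 309→3, 442→9, 311→4, 345→7, 495→10, 311→4
Rank sum = 8 + 3 + 9 + 4 + 7 + 10 + 4 = 45

45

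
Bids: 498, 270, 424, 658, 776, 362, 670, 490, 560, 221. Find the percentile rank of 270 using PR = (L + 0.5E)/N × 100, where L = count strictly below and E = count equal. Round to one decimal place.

15.0

N = 10.
Strictly below 270: 1. Equal to 270: 1.
PR = (1 + 0.5·1)/10 × 100 = 15.0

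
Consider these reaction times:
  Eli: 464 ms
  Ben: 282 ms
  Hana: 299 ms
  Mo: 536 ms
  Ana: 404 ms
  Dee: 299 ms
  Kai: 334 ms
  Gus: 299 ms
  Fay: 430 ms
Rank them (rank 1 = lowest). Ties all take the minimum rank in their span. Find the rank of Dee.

2

Sorted (ascending): 282, 299, 299, 299, 334, 404, 430, 464, 536
The 3 values of 299 occupy positions 2–4 → each gets rank 2.
Dee has value 299 ms → rank 2.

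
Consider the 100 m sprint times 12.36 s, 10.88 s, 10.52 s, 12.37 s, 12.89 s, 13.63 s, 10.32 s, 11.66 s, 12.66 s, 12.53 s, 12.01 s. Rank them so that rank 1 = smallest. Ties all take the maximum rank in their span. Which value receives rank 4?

Sorted (ascending): 10.32, 10.52, 10.88, 11.66, 12.01, 12.36, 12.37, 12.53, 12.66, 12.89, 13.63
No ties — each value takes its position as its rank.
Rank 4 → value 11.66.

11.66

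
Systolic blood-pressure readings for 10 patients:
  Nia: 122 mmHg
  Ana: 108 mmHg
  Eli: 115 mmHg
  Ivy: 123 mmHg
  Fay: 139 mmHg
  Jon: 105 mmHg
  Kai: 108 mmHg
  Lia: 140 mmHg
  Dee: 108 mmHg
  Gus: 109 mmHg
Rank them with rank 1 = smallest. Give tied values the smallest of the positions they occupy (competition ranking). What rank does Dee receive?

2

Sorted (ascending): 105, 108, 108, 108, 109, 115, 122, 123, 139, 140
The 3 values of 108 occupy positions 2–4 → each gets rank 2.
Dee has value 108 mmHg → rank 2.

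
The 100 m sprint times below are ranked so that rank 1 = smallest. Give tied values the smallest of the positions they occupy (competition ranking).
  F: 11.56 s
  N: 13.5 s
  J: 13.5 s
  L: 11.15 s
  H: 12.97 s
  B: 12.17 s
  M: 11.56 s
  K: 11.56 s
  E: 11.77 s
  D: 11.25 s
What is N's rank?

Sorted (ascending): 11.15, 11.25, 11.56, 11.56, 11.56, 11.77, 12.17, 12.97, 13.5, 13.5
The 3 values of 11.56 occupy positions 3–5 → each gets rank 3.
The 2 values of 13.5 occupy positions 9–10 → each gets rank 9.
N has value 13.5 s → rank 9.

9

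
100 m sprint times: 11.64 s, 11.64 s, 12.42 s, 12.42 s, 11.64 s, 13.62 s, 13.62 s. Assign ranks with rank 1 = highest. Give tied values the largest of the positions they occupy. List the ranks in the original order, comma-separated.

Sorted (descending): 13.62, 13.62, 12.42, 12.42, 11.64, 11.64, 11.64
The 2 values of 13.62 occupy positions 1–2 → each gets rank 2.
The 2 values of 12.42 occupy positions 3–4 → each gets rank 4.
The 3 values of 11.64 occupy positions 5–7 → each gets rank 7.

7, 7, 4, 4, 7, 2, 2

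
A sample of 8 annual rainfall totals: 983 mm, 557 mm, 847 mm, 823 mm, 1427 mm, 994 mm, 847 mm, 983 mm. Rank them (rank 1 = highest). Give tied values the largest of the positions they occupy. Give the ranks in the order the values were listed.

4, 8, 6, 7, 1, 2, 6, 4

Sorted (descending): 1427, 994, 983, 983, 847, 847, 823, 557
The 2 values of 983 occupy positions 3–4 → each gets rank 4.
The 2 values of 847 occupy positions 5–6 → each gets rank 6.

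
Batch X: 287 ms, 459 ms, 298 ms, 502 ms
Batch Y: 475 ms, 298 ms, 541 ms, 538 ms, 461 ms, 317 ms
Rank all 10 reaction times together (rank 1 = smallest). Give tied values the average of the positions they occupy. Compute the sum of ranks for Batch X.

Sorted (ascending): 287, 298, 298, 317, 459, 461, 475, 502, 538, 541
The 2 values of 298 occupy positions 2–3 → average rank (2+3)/2 = 2.5.
Batch X values → pooled ranks: 287→1, 459→5, 298→2.5, 502→8
Rank sum = 1 + 5 + 2.5 + 8 = 16.5

16.5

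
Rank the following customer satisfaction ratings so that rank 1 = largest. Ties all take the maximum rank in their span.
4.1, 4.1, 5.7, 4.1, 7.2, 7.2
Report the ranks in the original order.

Sorted (descending): 7.2, 7.2, 5.7, 4.1, 4.1, 4.1
The 2 values of 7.2 occupy positions 1–2 → each gets rank 2.
The 3 values of 4.1 occupy positions 4–6 → each gets rank 6.

6, 6, 3, 6, 2, 2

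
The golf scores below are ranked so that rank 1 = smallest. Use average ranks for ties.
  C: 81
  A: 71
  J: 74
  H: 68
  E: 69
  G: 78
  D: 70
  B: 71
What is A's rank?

Sorted (ascending): 68, 69, 70, 71, 71, 74, 78, 81
The 2 values of 71 occupy positions 4–5 → average rank (4+5)/2 = 4.5.
A has value 71 → rank 4.5.

4.5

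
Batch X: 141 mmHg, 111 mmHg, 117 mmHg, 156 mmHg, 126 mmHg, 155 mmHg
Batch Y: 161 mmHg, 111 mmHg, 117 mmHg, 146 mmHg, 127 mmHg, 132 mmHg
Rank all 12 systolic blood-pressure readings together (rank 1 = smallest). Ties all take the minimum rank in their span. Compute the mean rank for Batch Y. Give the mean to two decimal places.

Sorted (ascending): 111, 111, 117, 117, 126, 127, 132, 141, 146, 155, 156, 161
The 2 values of 111 occupy positions 1–2 → each gets rank 1.
The 2 values of 117 occupy positions 3–4 → each gets rank 3.
Batch Y values → pooled ranks: 161→12, 111→1, 117→3, 146→9, 127→6, 132→7
Mean rank = (12 + 1 + 3 + 9 + 6 + 7) / 6 = 6.33

6.33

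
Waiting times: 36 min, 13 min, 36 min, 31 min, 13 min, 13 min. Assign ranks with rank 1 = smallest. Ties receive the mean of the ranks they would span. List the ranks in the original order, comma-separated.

Sorted (ascending): 13, 13, 13, 31, 36, 36
The 3 values of 13 occupy positions 1–3 → average rank 2.
The 2 values of 36 occupy positions 5–6 → average rank (5+6)/2 = 5.5.

5.5, 2, 5.5, 4, 2, 2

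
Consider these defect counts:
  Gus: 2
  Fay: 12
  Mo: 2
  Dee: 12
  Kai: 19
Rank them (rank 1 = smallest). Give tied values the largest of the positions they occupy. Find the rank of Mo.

Sorted (ascending): 2, 2, 12, 12, 19
The 2 values of 2 occupy positions 1–2 → each gets rank 2.
The 2 values of 12 occupy positions 3–4 → each gets rank 4.
Mo has value 2 → rank 2.

2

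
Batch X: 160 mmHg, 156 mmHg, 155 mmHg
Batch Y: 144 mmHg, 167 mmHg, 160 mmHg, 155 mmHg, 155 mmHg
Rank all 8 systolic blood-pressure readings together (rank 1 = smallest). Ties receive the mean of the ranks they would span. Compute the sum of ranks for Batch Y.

Sorted (ascending): 144, 155, 155, 155, 156, 160, 160, 167
The 3 values of 155 occupy positions 2–4 → average rank 3.
The 2 values of 160 occupy positions 6–7 → average rank (6+7)/2 = 6.5.
Batch Y values → pooled ranks: 144→1, 167→8, 160→6.5, 155→3, 155→3
Rank sum = 1 + 8 + 6.5 + 3 + 3 = 21.5

21.5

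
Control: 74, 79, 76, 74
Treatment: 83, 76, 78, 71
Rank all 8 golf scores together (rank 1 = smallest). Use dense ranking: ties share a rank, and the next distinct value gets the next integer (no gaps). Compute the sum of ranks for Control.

Sorted (ascending): 71, 74, 74, 76, 76, 78, 79, 83
The 2 values of 74 share dense rank 2.
The 2 values of 76 share dense rank 3.
Remaining distinct values take the next consecutive integers.
Control values → pooled ranks: 74→2, 79→5, 76→3, 74→2
Rank sum = 2 + 5 + 3 + 2 = 12

12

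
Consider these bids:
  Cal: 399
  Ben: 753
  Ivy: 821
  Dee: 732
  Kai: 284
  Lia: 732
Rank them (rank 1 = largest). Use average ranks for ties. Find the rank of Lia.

Sorted (descending): 821, 753, 732, 732, 399, 284
The 2 values of 732 occupy positions 3–4 → average rank (3+4)/2 = 3.5.
Lia has value 732 → rank 3.5.

3.5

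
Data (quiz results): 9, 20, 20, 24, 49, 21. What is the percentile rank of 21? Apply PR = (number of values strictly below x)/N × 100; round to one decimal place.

50.0

N = 6.
Strictly below 21: 3. Equal to 21: 1.
PR = 3/6 × 100 = 50.0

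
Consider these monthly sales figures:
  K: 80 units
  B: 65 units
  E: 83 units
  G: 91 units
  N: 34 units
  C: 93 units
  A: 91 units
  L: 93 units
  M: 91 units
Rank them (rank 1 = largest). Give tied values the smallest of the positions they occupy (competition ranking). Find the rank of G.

3

Sorted (descending): 93, 93, 91, 91, 91, 83, 80, 65, 34
The 2 values of 93 occupy positions 1–2 → each gets rank 1.
The 3 values of 91 occupy positions 3–5 → each gets rank 3.
G has value 91 units → rank 3.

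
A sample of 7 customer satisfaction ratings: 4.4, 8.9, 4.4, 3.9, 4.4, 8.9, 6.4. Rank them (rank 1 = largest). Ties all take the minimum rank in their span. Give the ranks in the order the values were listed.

Sorted (descending): 8.9, 8.9, 6.4, 4.4, 4.4, 4.4, 3.9
The 2 values of 8.9 occupy positions 1–2 → each gets rank 1.
The 3 values of 4.4 occupy positions 4–6 → each gets rank 4.

4, 1, 4, 7, 4, 1, 3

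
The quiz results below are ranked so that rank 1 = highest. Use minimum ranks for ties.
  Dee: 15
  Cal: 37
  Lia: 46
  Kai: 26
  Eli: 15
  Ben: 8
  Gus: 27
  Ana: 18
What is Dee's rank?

6

Sorted (descending): 46, 37, 27, 26, 18, 15, 15, 8
The 2 values of 15 occupy positions 6–7 → each gets rank 6.
Dee has value 15 → rank 6.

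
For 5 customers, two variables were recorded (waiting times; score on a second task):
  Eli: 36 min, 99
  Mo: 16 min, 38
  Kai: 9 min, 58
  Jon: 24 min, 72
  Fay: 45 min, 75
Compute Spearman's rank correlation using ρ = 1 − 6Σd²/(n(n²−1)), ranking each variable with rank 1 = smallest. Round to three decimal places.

0.800

Ranks of variable 1: 4, 2, 1, 3, 5
Ranks of variable 2: 5, 1, 2, 3, 4
d = r₁ − r₂: -1, 1, -1, 0, 1
d²: 1, 1, 1, 0, 1; Σd² = 4
ρ = 1 − 6·4/(5·24) = 1 − 24/120 = 0.800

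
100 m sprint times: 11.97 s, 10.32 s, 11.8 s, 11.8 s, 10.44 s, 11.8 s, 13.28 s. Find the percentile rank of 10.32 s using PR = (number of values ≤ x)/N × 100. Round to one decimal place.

N = 7.
Strictly below 10.32: 0. Equal to 10.32: 1.
PR = 1/7 × 100 = 14.3

14.3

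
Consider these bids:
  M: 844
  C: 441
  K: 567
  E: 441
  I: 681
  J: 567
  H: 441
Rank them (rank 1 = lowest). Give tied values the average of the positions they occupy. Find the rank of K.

4.5

Sorted (ascending): 441, 441, 441, 567, 567, 681, 844
The 3 values of 441 occupy positions 1–3 → average rank 2.
The 2 values of 567 occupy positions 4–5 → average rank (4+5)/2 = 4.5.
K has value 567 → rank 4.5.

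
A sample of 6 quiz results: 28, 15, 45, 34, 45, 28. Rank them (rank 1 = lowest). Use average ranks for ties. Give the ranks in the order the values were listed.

2.5, 1, 5.5, 4, 5.5, 2.5

Sorted (ascending): 15, 28, 28, 34, 45, 45
The 2 values of 28 occupy positions 2–3 → average rank (2+3)/2 = 2.5.
The 2 values of 45 occupy positions 5–6 → average rank (5+6)/2 = 5.5.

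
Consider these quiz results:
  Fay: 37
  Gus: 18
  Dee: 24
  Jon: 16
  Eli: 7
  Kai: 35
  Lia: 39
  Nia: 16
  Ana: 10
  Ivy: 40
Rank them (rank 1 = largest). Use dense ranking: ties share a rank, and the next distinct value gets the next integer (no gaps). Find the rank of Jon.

7

Sorted (descending): 40, 39, 37, 35, 24, 18, 16, 16, 10, 7
The 2 values of 16 share dense rank 7.
Remaining distinct values take the next consecutive integers.
Jon has value 16 → rank 7.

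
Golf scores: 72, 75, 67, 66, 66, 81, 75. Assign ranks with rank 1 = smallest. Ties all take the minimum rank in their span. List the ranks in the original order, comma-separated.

4, 5, 3, 1, 1, 7, 5

Sorted (ascending): 66, 66, 67, 72, 75, 75, 81
The 2 values of 66 occupy positions 1–2 → each gets rank 1.
The 2 values of 75 occupy positions 5–6 → each gets rank 5.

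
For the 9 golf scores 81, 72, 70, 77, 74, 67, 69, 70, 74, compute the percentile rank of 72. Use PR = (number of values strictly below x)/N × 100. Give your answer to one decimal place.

N = 9.
Strictly below 72: 4. Equal to 72: 1.
PR = 4/9 × 100 = 44.4

44.4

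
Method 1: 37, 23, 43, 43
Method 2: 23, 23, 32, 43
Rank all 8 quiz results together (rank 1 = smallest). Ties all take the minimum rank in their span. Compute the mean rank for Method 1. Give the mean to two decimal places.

4.50

Sorted (ascending): 23, 23, 23, 32, 37, 43, 43, 43
The 3 values of 23 occupy positions 1–3 → each gets rank 1.
The 3 values of 43 occupy positions 6–8 → each gets rank 6.
Method 1 values → pooled ranks: 37→5, 23→1, 43→6, 43→6
Mean rank = (5 + 1 + 6 + 6) / 4 = 4.50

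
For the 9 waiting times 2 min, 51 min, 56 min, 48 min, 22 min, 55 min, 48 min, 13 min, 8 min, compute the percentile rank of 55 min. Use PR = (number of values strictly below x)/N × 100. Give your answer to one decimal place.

N = 9.
Strictly below 55: 7. Equal to 55: 1.
PR = 7/9 × 100 = 77.8

77.8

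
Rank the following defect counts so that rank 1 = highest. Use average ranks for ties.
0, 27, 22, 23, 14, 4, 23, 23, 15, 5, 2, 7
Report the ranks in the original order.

Sorted (descending): 27, 23, 23, 23, 22, 15, 14, 7, 5, 4, 2, 0
The 3 values of 23 occupy positions 2–4 → average rank 3.

12, 1, 5, 3, 7, 10, 3, 3, 6, 9, 11, 8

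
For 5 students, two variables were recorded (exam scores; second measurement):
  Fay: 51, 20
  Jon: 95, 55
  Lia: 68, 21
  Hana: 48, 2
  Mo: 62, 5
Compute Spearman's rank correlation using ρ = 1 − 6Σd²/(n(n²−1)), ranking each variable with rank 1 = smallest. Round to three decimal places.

0.900

Ranks of variable 1: 2, 5, 4, 1, 3
Ranks of variable 2: 3, 5, 4, 1, 2
d = r₁ − r₂: -1, 0, 0, 0, 1
d²: 1, 0, 0, 0, 1; Σd² = 2
ρ = 1 − 6·2/(5·24) = 1 − 12/120 = 0.900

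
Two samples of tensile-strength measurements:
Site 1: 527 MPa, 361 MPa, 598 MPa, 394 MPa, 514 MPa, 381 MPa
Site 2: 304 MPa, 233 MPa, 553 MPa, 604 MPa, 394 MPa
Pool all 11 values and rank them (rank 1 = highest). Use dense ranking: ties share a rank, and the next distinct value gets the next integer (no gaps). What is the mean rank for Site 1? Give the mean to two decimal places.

5.33

Sorted (descending): 604, 598, 553, 527, 514, 394, 394, 381, 361, 304, 233
The 2 values of 394 share dense rank 6.
Remaining distinct values take the next consecutive integers.
Site 1 values → pooled ranks: 527→4, 361→8, 598→2, 394→6, 514→5, 381→7
Mean rank = (4 + 8 + 2 + 6 + 5 + 7) / 6 = 5.33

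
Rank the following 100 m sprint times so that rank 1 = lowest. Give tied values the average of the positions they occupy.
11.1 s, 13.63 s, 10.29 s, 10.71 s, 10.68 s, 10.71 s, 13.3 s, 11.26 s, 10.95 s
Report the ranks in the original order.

6, 9, 1, 3.5, 2, 3.5, 8, 7, 5

Sorted (ascending): 10.29, 10.68, 10.71, 10.71, 10.95, 11.1, 11.26, 13.3, 13.63
The 2 values of 10.71 occupy positions 3–4 → average rank (3+4)/2 = 3.5.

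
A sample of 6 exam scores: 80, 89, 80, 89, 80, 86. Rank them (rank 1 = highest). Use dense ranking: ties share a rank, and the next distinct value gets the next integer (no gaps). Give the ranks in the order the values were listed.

3, 1, 3, 1, 3, 2

Sorted (descending): 89, 89, 86, 80, 80, 80
The 2 values of 89 share dense rank 1.
The 3 values of 80 share dense rank 3.
Remaining distinct values take the next consecutive integers.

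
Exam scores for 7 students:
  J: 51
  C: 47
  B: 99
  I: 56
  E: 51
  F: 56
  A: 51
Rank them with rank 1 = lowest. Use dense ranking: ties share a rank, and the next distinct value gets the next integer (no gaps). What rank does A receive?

2

Sorted (ascending): 47, 51, 51, 51, 56, 56, 99
The 3 values of 51 share dense rank 2.
The 2 values of 56 share dense rank 3.
Remaining distinct values take the next consecutive integers.
A has value 51 → rank 2.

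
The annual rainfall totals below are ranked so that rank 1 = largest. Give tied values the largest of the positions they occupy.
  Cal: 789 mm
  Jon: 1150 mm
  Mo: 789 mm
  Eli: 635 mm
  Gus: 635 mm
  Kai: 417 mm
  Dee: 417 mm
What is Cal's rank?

Sorted (descending): 1150, 789, 789, 635, 635, 417, 417
The 2 values of 789 occupy positions 2–3 → each gets rank 3.
The 2 values of 635 occupy positions 4–5 → each gets rank 5.
The 2 values of 417 occupy positions 6–7 → each gets rank 7.
Cal has value 789 mm → rank 3.

3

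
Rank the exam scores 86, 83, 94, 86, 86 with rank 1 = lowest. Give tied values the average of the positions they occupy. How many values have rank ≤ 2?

1

Sorted (ascending): 83, 86, 86, 86, 94
The 3 values of 86 occupy positions 2–4 → average rank 3.
Ranks ≤ 2: {1} → 1 value.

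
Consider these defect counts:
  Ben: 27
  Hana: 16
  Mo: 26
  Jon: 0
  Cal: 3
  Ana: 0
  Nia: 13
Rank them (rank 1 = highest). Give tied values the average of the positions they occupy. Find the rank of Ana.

6.5

Sorted (descending): 27, 26, 16, 13, 3, 0, 0
The 2 values of 0 occupy positions 6–7 → average rank (6+7)/2 = 6.5.
Ana has value 0 → rank 6.5.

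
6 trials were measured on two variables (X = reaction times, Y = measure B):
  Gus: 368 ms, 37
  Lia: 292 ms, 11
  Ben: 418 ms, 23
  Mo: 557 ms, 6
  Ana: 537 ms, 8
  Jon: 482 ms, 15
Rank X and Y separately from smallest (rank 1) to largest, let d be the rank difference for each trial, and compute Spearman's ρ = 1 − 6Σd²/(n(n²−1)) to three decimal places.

Ranks of variable 1: 2, 1, 3, 6, 5, 4
Ranks of variable 2: 6, 3, 5, 1, 2, 4
d = r₁ − r₂: -4, -2, -2, 5, 3, 0
d²: 16, 4, 4, 25, 9, 0; Σd² = 58
ρ = 1 − 6·58/(6·35) = 1 − 348/210 = -0.657

-0.657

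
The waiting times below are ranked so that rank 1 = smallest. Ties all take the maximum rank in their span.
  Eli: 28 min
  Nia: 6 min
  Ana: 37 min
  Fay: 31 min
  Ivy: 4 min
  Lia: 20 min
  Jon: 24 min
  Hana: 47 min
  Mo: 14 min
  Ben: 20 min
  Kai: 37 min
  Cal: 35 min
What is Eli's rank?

7

Sorted (ascending): 4, 6, 14, 20, 20, 24, 28, 31, 35, 37, 37, 47
The 2 values of 20 occupy positions 4–5 → each gets rank 5.
The 2 values of 37 occupy positions 10–11 → each gets rank 11.
Eli has value 28 min → rank 7.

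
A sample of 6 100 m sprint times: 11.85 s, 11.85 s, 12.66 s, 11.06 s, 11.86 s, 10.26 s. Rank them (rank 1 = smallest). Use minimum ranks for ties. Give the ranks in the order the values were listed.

Sorted (ascending): 10.26, 11.06, 11.85, 11.85, 11.86, 12.66
The 2 values of 11.85 occupy positions 3–4 → each gets rank 3.

3, 3, 6, 2, 5, 1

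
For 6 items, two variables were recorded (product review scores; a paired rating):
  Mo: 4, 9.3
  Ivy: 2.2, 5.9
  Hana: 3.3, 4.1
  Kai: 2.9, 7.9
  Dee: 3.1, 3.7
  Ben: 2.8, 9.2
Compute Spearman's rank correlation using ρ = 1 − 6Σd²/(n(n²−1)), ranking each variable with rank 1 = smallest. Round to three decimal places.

Ranks of variable 1: 6, 1, 5, 3, 4, 2
Ranks of variable 2: 6, 3, 2, 4, 1, 5
d = r₁ − r₂: 0, -2, 3, -1, 3, -3
d²: 0, 4, 9, 1, 9, 9; Σd² = 32
ρ = 1 − 6·32/(6·35) = 1 − 192/210 = 0.086

0.086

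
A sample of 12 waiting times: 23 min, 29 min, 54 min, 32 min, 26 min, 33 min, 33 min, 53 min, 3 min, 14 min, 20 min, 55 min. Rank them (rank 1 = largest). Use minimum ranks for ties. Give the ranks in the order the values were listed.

Sorted (descending): 55, 54, 53, 33, 33, 32, 29, 26, 23, 20, 14, 3
The 2 values of 33 occupy positions 4–5 → each gets rank 4.

9, 7, 2, 6, 8, 4, 4, 3, 12, 11, 10, 1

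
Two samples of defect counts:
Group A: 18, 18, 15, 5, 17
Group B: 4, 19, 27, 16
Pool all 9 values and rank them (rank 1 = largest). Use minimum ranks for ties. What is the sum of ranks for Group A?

Sorted (descending): 27, 19, 18, 18, 17, 16, 15, 5, 4
The 2 values of 18 occupy positions 3–4 → each gets rank 3.
Group A values → pooled ranks: 18→3, 18→3, 15→7, 5→8, 17→5
Rank sum = 3 + 3 + 7 + 8 + 5 = 26

26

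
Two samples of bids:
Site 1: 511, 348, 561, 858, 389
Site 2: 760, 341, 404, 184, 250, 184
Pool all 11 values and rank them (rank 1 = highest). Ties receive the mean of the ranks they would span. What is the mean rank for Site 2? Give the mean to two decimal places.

7.50

Sorted (descending): 858, 760, 561, 511, 404, 389, 348, 341, 250, 184, 184
The 2 values of 184 occupy positions 10–11 → average rank (10+11)/2 = 10.5.
Site 2 values → pooled ranks: 760→2, 341→8, 404→5, 184→10.5, 250→9, 184→10.5
Mean rank = (2 + 8 + 5 + 10.5 + 9 + 10.5) / 6 = 7.50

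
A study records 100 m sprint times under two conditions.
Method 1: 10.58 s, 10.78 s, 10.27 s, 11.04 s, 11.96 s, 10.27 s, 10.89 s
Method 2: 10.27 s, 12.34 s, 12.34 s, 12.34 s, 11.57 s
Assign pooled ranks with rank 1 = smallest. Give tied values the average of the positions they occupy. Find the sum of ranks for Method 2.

43

Sorted (ascending): 10.27, 10.27, 10.27, 10.58, 10.78, 10.89, 11.04, 11.57, 11.96, 12.34, 12.34, 12.34
The 3 values of 10.27 occupy positions 1–3 → average rank 2.
The 3 values of 12.34 occupy positions 10–12 → average rank 11.
Method 2 values → pooled ranks: 10.27→2, 12.34→11, 12.34→11, 12.34→11, 11.57→8
Rank sum = 2 + 11 + 11 + 11 + 8 = 43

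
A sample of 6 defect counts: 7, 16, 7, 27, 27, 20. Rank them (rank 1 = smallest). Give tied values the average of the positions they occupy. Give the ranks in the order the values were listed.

Sorted (ascending): 7, 7, 16, 20, 27, 27
The 2 values of 7 occupy positions 1–2 → average rank (1+2)/2 = 1.5.
The 2 values of 27 occupy positions 5–6 → average rank (5+6)/2 = 5.5.

1.5, 3, 1.5, 5.5, 5.5, 4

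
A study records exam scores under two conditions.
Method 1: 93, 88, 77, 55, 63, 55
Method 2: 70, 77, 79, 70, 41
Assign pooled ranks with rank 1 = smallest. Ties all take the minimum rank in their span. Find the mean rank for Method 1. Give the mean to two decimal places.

6.00

Sorted (ascending): 41, 55, 55, 63, 70, 70, 77, 77, 79, 88, 93
The 2 values of 55 occupy positions 2–3 → each gets rank 2.
The 2 values of 70 occupy positions 5–6 → each gets rank 5.
The 2 values of 77 occupy positions 7–8 → each gets rank 7.
Method 1 values → pooled ranks: 93→11, 88→10, 77→7, 55→2, 63→4, 55→2
Mean rank = (11 + 10 + 7 + 2 + 4 + 2) / 6 = 6.00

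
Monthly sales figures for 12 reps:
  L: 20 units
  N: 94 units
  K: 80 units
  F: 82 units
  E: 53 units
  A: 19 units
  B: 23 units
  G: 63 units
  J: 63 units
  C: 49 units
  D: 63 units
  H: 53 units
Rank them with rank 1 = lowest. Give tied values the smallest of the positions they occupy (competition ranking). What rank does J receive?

Sorted (ascending): 19, 20, 23, 49, 53, 53, 63, 63, 63, 80, 82, 94
The 2 values of 53 occupy positions 5–6 → each gets rank 5.
The 3 values of 63 occupy positions 7–9 → each gets rank 7.
J has value 63 units → rank 7.

7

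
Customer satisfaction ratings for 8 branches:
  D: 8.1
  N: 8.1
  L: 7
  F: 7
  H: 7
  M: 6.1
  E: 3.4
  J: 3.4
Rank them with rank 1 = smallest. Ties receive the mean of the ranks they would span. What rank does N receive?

Sorted (ascending): 3.4, 3.4, 6.1, 7, 7, 7, 8.1, 8.1
The 2 values of 3.4 occupy positions 1–2 → average rank (1+2)/2 = 1.5.
The 3 values of 7 occupy positions 4–6 → average rank 5.
The 2 values of 8.1 occupy positions 7–8 → average rank (7+8)/2 = 7.5.
N has value 8.1 → rank 7.5.

7.5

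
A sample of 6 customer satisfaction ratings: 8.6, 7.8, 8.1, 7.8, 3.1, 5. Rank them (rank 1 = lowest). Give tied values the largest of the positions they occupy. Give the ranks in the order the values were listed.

Sorted (ascending): 3.1, 5, 7.8, 7.8, 8.1, 8.6
The 2 values of 7.8 occupy positions 3–4 → each gets rank 4.

6, 4, 5, 4, 1, 2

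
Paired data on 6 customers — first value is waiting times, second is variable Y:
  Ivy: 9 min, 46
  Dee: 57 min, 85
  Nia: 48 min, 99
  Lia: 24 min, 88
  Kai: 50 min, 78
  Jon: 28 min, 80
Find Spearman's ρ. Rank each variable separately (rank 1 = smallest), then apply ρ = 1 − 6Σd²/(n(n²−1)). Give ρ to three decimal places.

Ranks of variable 1: 1, 6, 4, 2, 5, 3
Ranks of variable 2: 1, 4, 6, 5, 2, 3
d = r₁ − r₂: 0, 2, -2, -3, 3, 0
d²: 0, 4, 4, 9, 9, 0; Σd² = 26
ρ = 1 − 6·26/(6·35) = 1 − 156/210 = 0.257

0.257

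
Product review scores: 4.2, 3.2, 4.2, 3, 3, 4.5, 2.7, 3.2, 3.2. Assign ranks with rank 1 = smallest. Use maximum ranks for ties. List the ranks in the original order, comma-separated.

Sorted (ascending): 2.7, 3, 3, 3.2, 3.2, 3.2, 4.2, 4.2, 4.5
The 2 values of 3 occupy positions 2–3 → each gets rank 3.
The 3 values of 3.2 occupy positions 4–6 → each gets rank 6.
The 2 values of 4.2 occupy positions 7–8 → each gets rank 8.

8, 6, 8, 3, 3, 9, 1, 6, 6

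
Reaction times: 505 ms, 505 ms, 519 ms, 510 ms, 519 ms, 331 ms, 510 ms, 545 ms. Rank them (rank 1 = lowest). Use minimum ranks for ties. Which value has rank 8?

Sorted (ascending): 331, 505, 505, 510, 510, 519, 519, 545
The 2 values of 505 occupy positions 2–3 → each gets rank 2.
The 2 values of 510 occupy positions 4–5 → each gets rank 4.
The 2 values of 519 occupy positions 6–7 → each gets rank 6.
Rank 8 → value 545.

545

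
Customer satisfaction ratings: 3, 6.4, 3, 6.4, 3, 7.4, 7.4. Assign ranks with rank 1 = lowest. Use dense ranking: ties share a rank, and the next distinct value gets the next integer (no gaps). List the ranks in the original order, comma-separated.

1, 2, 1, 2, 1, 3, 3

Sorted (ascending): 3, 3, 3, 6.4, 6.4, 7.4, 7.4
The 3 values of 3 share dense rank 1.
The 2 values of 6.4 share dense rank 2.
The 2 values of 7.4 share dense rank 3.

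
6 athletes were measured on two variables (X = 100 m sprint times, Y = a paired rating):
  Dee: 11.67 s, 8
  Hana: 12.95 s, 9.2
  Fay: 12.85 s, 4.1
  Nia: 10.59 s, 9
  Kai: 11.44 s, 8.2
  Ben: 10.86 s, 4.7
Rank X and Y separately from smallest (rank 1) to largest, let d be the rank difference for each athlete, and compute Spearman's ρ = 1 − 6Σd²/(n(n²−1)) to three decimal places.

0.029

Ranks of variable 1: 4, 6, 5, 1, 3, 2
Ranks of variable 2: 3, 6, 1, 5, 4, 2
d = r₁ − r₂: 1, 0, 4, -4, -1, 0
d²: 1, 0, 16, 16, 1, 0; Σd² = 34
ρ = 1 − 6·34/(6·35) = 1 − 204/210 = 0.029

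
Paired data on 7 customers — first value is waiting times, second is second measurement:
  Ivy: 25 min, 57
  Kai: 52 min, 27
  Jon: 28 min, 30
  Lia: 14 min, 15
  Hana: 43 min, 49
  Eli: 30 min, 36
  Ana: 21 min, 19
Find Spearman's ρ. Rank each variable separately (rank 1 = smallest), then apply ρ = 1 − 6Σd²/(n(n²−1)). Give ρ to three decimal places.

0.429

Ranks of variable 1: 3, 7, 4, 1, 6, 5, 2
Ranks of variable 2: 7, 3, 4, 1, 6, 5, 2
d = r₁ − r₂: -4, 4, 0, 0, 0, 0, 0
d²: 16, 16, 0, 0, 0, 0, 0; Σd² = 32
ρ = 1 − 6·32/(7·48) = 1 − 192/336 = 0.429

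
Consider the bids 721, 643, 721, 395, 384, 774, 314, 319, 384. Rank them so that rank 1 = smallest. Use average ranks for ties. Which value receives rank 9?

Sorted (ascending): 314, 319, 384, 384, 395, 643, 721, 721, 774
The 2 values of 384 occupy positions 3–4 → average rank (3+4)/2 = 3.5.
The 2 values of 721 occupy positions 7–8 → average rank (7+8)/2 = 7.5.
Rank 9 → value 774.

774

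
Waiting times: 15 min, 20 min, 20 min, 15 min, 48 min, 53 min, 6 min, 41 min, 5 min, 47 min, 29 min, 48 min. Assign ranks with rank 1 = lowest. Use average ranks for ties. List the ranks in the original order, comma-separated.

Sorted (ascending): 5, 6, 15, 15, 20, 20, 29, 41, 47, 48, 48, 53
The 2 values of 15 occupy positions 3–4 → average rank (3+4)/2 = 3.5.
The 2 values of 20 occupy positions 5–6 → average rank (5+6)/2 = 5.5.
The 2 values of 48 occupy positions 10–11 → average rank (10+11)/2 = 10.5.

3.5, 5.5, 5.5, 3.5, 10.5, 12, 2, 8, 1, 9, 7, 10.5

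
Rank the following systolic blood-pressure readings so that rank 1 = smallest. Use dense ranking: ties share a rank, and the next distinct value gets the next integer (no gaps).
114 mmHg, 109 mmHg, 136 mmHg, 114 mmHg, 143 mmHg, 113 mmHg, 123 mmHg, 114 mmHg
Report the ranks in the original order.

3, 1, 5, 3, 6, 2, 4, 3

Sorted (ascending): 109, 113, 114, 114, 114, 123, 136, 143
The 3 values of 114 share dense rank 3.
Remaining distinct values take the next consecutive integers.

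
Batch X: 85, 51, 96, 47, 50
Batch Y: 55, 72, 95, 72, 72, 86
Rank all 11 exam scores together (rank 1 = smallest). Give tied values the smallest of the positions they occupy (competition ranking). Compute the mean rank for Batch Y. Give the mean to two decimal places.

6.33

Sorted (ascending): 47, 50, 51, 55, 72, 72, 72, 85, 86, 95, 96
The 3 values of 72 occupy positions 5–7 → each gets rank 5.
Batch Y values → pooled ranks: 55→4, 72→5, 95→10, 72→5, 72→5, 86→9
Mean rank = (4 + 5 + 10 + 5 + 5 + 9) / 6 = 6.33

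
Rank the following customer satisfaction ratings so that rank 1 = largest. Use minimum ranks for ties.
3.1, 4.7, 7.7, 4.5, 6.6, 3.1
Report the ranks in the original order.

Sorted (descending): 7.7, 6.6, 4.7, 4.5, 3.1, 3.1
The 2 values of 3.1 occupy positions 5–6 → each gets rank 5.

5, 3, 1, 4, 2, 5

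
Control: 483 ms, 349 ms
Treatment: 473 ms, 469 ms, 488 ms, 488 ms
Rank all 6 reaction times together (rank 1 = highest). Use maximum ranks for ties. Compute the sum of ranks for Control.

Sorted (descending): 488, 488, 483, 473, 469, 349
The 2 values of 488 occupy positions 1–2 → each gets rank 2.
Control values → pooled ranks: 483→3, 349→6
Rank sum = 3 + 6 = 9

9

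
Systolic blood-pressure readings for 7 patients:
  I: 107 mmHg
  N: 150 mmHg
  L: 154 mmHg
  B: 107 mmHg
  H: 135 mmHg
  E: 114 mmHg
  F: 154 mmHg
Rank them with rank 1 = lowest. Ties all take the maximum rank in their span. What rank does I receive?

Sorted (ascending): 107, 107, 114, 135, 150, 154, 154
The 2 values of 107 occupy positions 1–2 → each gets rank 2.
The 2 values of 154 occupy positions 6–7 → each gets rank 7.
I has value 107 mmHg → rank 2.

2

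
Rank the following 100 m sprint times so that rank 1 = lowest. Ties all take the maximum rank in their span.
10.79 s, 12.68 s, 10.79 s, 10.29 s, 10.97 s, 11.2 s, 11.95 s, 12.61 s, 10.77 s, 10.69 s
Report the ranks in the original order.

5, 10, 5, 1, 6, 7, 8, 9, 3, 2

Sorted (ascending): 10.29, 10.69, 10.77, 10.79, 10.79, 10.97, 11.2, 11.95, 12.61, 12.68
The 2 values of 10.79 occupy positions 4–5 → each gets rank 5.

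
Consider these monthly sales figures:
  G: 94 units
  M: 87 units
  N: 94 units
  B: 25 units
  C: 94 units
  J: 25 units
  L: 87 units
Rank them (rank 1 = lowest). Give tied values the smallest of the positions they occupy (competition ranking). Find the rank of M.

Sorted (ascending): 25, 25, 87, 87, 94, 94, 94
The 2 values of 25 occupy positions 1–2 → each gets rank 1.
The 2 values of 87 occupy positions 3–4 → each gets rank 3.
The 3 values of 94 occupy positions 5–7 → each gets rank 5.
M has value 87 units → rank 3.

3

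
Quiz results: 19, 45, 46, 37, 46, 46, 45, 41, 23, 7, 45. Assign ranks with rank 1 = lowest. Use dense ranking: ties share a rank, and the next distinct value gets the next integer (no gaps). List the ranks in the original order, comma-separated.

2, 6, 7, 4, 7, 7, 6, 5, 3, 1, 6

Sorted (ascending): 7, 19, 23, 37, 41, 45, 45, 45, 46, 46, 46
The 3 values of 45 share dense rank 6.
The 3 values of 46 share dense rank 7.
Remaining distinct values take the next consecutive integers.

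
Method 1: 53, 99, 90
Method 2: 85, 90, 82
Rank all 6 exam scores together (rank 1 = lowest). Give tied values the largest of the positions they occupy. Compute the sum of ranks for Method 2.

Sorted (ascending): 53, 82, 85, 90, 90, 99
The 2 values of 90 occupy positions 4–5 → each gets rank 5.
Method 2 values → pooled ranks: 85→3, 90→5, 82→2
Rank sum = 3 + 5 + 2 = 10

10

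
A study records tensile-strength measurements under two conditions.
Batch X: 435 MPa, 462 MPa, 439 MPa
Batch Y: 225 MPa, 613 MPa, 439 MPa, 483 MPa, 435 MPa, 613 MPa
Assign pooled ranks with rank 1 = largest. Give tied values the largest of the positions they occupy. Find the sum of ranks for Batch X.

18

Sorted (descending): 613, 613, 483, 462, 439, 439, 435, 435, 225
The 2 values of 613 occupy positions 1–2 → each gets rank 2.
The 2 values of 439 occupy positions 5–6 → each gets rank 6.
The 2 values of 435 occupy positions 7–8 → each gets rank 8.
Batch X values → pooled ranks: 435→8, 462→4, 439→6
Rank sum = 8 + 4 + 6 = 18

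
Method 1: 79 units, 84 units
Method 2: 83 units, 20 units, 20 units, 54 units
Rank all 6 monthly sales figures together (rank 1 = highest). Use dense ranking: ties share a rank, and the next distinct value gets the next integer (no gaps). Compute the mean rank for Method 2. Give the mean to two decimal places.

Sorted (descending): 84, 83, 79, 54, 20, 20
The 2 values of 20 share dense rank 5.
Remaining distinct values take the next consecutive integers.
Method 2 values → pooled ranks: 83→2, 20→5, 20→5, 54→4
Mean rank = (2 + 5 + 5 + 4) / 4 = 4.00

4.00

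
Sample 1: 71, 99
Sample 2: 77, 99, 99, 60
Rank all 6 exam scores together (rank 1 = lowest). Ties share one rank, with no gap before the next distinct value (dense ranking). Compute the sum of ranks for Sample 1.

6

Sorted (ascending): 60, 71, 77, 99, 99, 99
The 3 values of 99 share dense rank 4.
Remaining distinct values take the next consecutive integers.
Sample 1 values → pooled ranks: 71→2, 99→4
Rank sum = 2 + 4 = 6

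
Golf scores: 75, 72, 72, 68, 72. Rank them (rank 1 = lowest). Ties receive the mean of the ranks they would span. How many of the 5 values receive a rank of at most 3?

Sorted (ascending): 68, 72, 72, 72, 75
The 3 values of 72 occupy positions 2–4 → average rank 3.
Ranks ≤ 3: {1, 3, 3, 3} → 4 values.

4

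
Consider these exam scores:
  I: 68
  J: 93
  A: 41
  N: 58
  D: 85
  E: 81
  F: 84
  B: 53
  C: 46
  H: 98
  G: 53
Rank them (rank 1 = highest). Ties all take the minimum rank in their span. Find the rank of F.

Sorted (descending): 98, 93, 85, 84, 81, 68, 58, 53, 53, 46, 41
The 2 values of 53 occupy positions 8–9 → each gets rank 8.
F has value 84 → rank 4.

4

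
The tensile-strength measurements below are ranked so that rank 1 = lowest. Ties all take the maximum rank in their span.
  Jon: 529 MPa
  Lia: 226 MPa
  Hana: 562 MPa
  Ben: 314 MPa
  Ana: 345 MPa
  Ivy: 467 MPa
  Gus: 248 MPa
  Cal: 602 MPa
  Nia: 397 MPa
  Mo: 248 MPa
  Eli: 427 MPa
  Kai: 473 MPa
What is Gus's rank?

Sorted (ascending): 226, 248, 248, 314, 345, 397, 427, 467, 473, 529, 562, 602
The 2 values of 248 occupy positions 2–3 → each gets rank 3.
Gus has value 248 MPa → rank 3.

3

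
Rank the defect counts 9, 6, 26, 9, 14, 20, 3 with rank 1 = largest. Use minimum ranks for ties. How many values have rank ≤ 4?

Sorted (descending): 26, 20, 14, 9, 9, 6, 3
The 2 values of 9 occupy positions 4–5 → each gets rank 4.
Ranks ≤ 4: {1, 2, 3, 4, 4} → 5 values.

5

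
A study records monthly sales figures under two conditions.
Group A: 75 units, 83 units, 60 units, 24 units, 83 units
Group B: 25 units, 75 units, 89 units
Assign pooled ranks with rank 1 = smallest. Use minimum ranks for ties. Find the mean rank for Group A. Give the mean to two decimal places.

4.00

Sorted (ascending): 24, 25, 60, 75, 75, 83, 83, 89
The 2 values of 75 occupy positions 4–5 → each gets rank 4.
The 2 values of 83 occupy positions 6–7 → each gets rank 6.
Group A values → pooled ranks: 75→4, 83→6, 60→3, 24→1, 83→6
Mean rank = (4 + 6 + 3 + 1 + 6) / 5 = 4.00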